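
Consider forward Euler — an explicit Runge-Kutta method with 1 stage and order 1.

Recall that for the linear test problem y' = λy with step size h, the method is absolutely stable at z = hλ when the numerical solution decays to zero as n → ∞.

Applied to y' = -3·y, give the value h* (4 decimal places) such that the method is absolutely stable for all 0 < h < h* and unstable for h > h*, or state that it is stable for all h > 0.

(-2.0000,0); λ=-3 ⇒ h* = 0.6667.

On y'=λy, z=hλ:
  order 1, 1-stage ⇒ R(z)=1+z
  (e.g. R(-1.04)=-0.04000, |R|=0.04000)

Solve |R(x)|<1 on ℝ⁻.
x=-1.04: |R|=0.0400
|R(-2.21)|=1.2100 |R(-1.8)|=0.8000 |R(-1.21)|=0.2100
Bisect:
  x_lo=-2.5531 |R|=1.5531  x_hi=-0.2426 |R|=0.7574
  mid=-1.39790 |R|=0.39790 →hi
  mid=-1.97552 |R|=0.97552 →hi
  mid=-2.26433 |R|=1.26433 →lo
  mid=-2.11993 |R|=1.11993 →lo
  mid=-2.04772 |R|=1.04772 →lo
  mid=-2.01162 |R|=1.01162 →lo
  mid=-1.99357 |R|=0.99357 →hi
  ...
  [-2.00006,-1.99992] ⇒ x*=-2.0000
So |R|<1 on (-2.0000, 0).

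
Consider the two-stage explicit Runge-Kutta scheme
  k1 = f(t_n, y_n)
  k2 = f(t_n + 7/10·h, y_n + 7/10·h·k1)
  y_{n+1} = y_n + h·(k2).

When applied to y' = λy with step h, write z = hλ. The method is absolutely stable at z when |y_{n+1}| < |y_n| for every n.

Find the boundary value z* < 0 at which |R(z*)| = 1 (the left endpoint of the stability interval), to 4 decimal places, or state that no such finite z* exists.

With y'=λy (z=hλ):
  k1=λy_n ⇒ h·k1=z·y_n;  k2=λ(1+7/10z)y_n ⇒ h·k2=z(1+7/10z)y_n
  y_{n+1}/y_n = 1 + z(1+7/10z) = 1 + z + 7/10z²
  so R(z) = 1 + z + 7/10z².

Solve |R(x)|<1 on ℝ⁻.
x=-1.39: |R|=0.9625
R=1: x+7/10x²=0 ⇒ x=−10/7=-1.4286; min R=1−1/(4·7/10)=0.6429>−1
Confirm numerically:
  x=-1.364: |R|=0.93835 <1
  x=-1.240: |R|=0.83632 <1
  x=-0.857: |R|=0.65711 <1
  x=-1.629: |R|=1.22855 >1
  x=-1.617: |R|=1.21328 >1
Interval (-1.4286, 0).

z* = -1.4286.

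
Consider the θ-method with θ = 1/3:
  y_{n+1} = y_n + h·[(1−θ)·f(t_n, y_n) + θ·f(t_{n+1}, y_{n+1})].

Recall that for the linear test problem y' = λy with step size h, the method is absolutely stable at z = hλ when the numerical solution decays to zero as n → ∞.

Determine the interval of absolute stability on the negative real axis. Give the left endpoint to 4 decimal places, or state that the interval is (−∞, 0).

z∈(-6.0000,0).

On y'=λy, z=hλ:
  y_{n+1} = y_n + z·[2/3·y_n + 1/3·y_{n+1}] ⇒ (1 − 1/3z)y_{n+1} = (1 + 2/3z)y_n
  Hence R(z) = (1 + 2/3z)/(1 − 1/3z).

Find x<0 with |R(x)|<1.
x=-1.42: |R|=0.0362
R=−1: 1+2/3x = −1+1/3x ⇒ -1/3x=2 ⇒ x=2/(-1/3)=-6.0000
Confirm numerically:
  x=-4.358: |R|=0.77684 <1
  x=-3.192: |R|=0.54651 <1
  x=-2.418: |R|=0.33887 <1
  x=-6.491: |R|=1.05173 >1
  x=-6.172: |R|=1.01875 >1
  x=-6.049: |R|=1.00541 >1
So |R|<1 on (-6.0000, 0).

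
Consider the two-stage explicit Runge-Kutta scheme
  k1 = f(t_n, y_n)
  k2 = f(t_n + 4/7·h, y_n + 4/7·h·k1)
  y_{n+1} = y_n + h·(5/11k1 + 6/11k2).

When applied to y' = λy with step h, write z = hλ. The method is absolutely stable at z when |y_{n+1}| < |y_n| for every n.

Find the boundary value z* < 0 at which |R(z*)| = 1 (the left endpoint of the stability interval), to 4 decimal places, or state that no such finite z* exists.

On y'=λy, z=hλ:
  k1=λy_n ⇒ h·k1=z·y_n;  k2=λ(1+4/7z)y_n ⇒ h·k2=z(1+4/7z)y_n
  y_{n+1}/y_n = 1 + 5/11z + 6/11z(1+4/7z) = 1 + z + 24/77z²
  R(z) = 1 + z + 24/77z².

Solve |R(x)|<1 on ℝ⁻.
x=-1.13: |R|=0.2680
R=1: x+24/77x²=0 ⇒ x=−77/24=-3.2083; min R=1−1/(4·24/77)=0.1979>−1
Confirm numerically:
  x=-2.072: |R|=0.26614 <1
  x=-1.370: |R|=0.21501 <1
  x=-1.359: |R|=0.21665 <1
  x=-3.545: |R|=1.37199 >1
  x=-3.422: |R|=1.22790 >1
  x=-3.330: |R|=1.12628 >1
Interval (-3.2083, 0).

left endpoint -3.2083.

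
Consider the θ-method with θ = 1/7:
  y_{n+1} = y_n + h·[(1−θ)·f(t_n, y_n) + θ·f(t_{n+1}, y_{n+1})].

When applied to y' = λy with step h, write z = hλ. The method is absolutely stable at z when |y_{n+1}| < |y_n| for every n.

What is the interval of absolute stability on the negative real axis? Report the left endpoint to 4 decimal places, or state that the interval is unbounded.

With y'=λy (z=hλ):
  y_{n+1} = y_n + z·[6/7·y_n + 1/7·y_{n+1}] ⇒ (1 − 1/7z)y_{n+1} = (1 + 6/7z)y_n
  Hence R(z) = (1 + 6/7z)/(1 − 1/7z).

Need |R(x)|<1, x<0.
x=-1.33: |R|=0.1176
R=−1: 1+6/7x = −1+1/7x ⇒ -5/7x=2 ⇒ x=2/(-5/7)=-2.8000
Confirm numerically:
  x=-2.738: |R|=0.96817 <1
  x=-2.131: |R|=0.63367 <1
  x=-1.799: |R|=0.43119 <1
  x=-3.243: |R|=1.21625 >1
  x=-3.053: |R|=1.12583 >1
Stable set (-2.8000, 0).

z∈(-2.8000,0).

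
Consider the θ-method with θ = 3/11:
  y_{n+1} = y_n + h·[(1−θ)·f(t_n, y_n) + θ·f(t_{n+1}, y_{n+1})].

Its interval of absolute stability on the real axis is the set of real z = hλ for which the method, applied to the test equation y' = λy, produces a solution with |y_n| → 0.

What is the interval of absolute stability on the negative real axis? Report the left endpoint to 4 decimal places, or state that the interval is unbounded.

(-4.4000, 0).

Set f=λy, z=hλ:
  y_{n+1} = y_n + z·[8/11·y_n + 3/11·y_{n+1}] ⇒ (1 − 3/11z)y_{n+1} = (1 + 8/11z)y_n
  R(z) = (1 + 8/11z)/(1 − 3/11z).

Need |R(x)|<1, x<0.
x=-1.05: |R|=0.1837
R=−1: 1+8/11x = −1+3/11x ⇒ -5/11x=2 ⇒ x=2/(-5/11)=-4.4000
Confirm numerically:
  x=-3.803: |R|=0.86679 <1
  x=-3.373: |R|=0.75685 <1
  x=-3.027: |R|=0.65813 <1
  x=-1.967: |R|=0.28022 <1
  x=-4.697: |R|=1.05918 >1
  x=-4.644: |R|=1.04893 >1
Stable set (-4.4000, 0).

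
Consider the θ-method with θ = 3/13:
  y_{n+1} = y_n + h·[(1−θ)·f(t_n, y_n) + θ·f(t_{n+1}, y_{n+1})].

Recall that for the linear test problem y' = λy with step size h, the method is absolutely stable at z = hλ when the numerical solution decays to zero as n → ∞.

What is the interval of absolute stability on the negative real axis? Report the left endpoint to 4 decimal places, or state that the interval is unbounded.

z∈(-3.7143,0).

Set f=λy, z=hλ:
  y_{n+1} = y_n + z·[10/13·y_n + 3/13·y_{n+1}] ⇒ (1 − 3/13z)y_{n+1} = (1 + 10/13z)y_n
  ⇒ R(z) = (1 + 10/13z)/(1 − 3/13z).

Boundary: |R(x)|=1, x<0.
x=-0.92: |R|=0.2411
R=−1: 1+10/13x = −1+3/13x ⇒ -7/13x=2 ⇒ x=2/(-7/13)=-3.7143
Confirm numerically:
  x=-2.213: |R|=0.46489 <1
  x=-1.906: |R|=0.32375 <1
  x=-1.656: |R|=0.19813 <1
  x=-4.231: |R|=1.14078 >1
  x=-3.941: |R|=1.06393 >1
Stable set (-3.7143, 0).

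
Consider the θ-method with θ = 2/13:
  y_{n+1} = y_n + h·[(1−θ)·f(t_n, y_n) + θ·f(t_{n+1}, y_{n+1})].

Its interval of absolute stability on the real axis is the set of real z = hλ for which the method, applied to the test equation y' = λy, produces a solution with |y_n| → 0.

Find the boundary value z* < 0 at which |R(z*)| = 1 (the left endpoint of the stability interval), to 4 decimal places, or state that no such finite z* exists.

left endpoint -2.8889.

Set f=λy, z=hλ:
  y_{n+1} = y_n + z·[11/13·y_n + 2/13·y_{n+1}] ⇒ (1 − 2/13z)y_{n+1} = (1 + 11/13z)y_n
  ⇒ R(z) = (1 + 11/13z)/(1 − 2/13z).

Boundary: |R(x)|=1, x<0.
x=-0.84: |R|=0.2561
R=−1: 1+11/13x = −1+2/13x ⇒ -9/13x=2 ⇒ x=2/(-9/13)=-2.8889
Confirm numerically:
  x=-2.704: |R|=0.90960 <1
  x=-1.639: |R|=0.30894 <1
  x=-1.548: |R|=0.25025 <1
  x=-3.207: |R|=1.14747 >1
  x=-3.203: |R|=1.14568 >1
Interval (-2.8889, 0).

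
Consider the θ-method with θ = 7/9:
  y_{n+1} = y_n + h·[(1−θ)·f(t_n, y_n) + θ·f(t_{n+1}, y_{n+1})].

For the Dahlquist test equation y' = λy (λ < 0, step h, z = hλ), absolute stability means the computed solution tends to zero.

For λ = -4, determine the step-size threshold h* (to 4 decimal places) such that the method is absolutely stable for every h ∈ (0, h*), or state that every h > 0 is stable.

With y'=λy (z=hλ):
  y_{n+1} = y_n + z·[2/9·y_n + 7/9·y_{n+1}] ⇒ (1 − 7/9z)y_{n+1} = (1 + 2/9z)y_n
  ⇒ R(z) = (1 + 2/9z)/(1 − 7/9z).

Find x<0 with |R(x)|<1.
x=-1.68: |R|=0.2717
x=-2: |R|=0.2174
x=-10: |R|=0.1392
x=-100: |R|=0.2694
θ=7/9≥1/2 ⇒ |1+2/9x|<|1−7/9x| ∀x<0 ⇒ interval (−∞,0).

interval (−∞, 0). Any h>0 works for λ=-4.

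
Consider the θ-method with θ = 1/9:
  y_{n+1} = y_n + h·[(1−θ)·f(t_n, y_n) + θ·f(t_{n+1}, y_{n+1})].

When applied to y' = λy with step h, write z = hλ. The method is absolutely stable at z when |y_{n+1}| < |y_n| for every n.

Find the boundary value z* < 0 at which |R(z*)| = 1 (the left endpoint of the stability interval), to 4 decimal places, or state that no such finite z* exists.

z* = -2.5714.

With y'=λy (z=hλ):
  y_{n+1} = y_n + z·[8/9·y_n + 1/9·y_{n+1}] ⇒ (1 − 1/9z)y_{n+1} = (1 + 8/9z)y_n
  Hence R(z) = (1 + 8/9z)/(1 − 1/9z).

Solve |R(x)|<1 on ℝ⁻.
x=-0.43: |R|=0.5896
R=−1: 1+8/9x = −1+1/9x ⇒ -7/9x=2 ⇒ x=2/(-7/9)=-2.5714
Confirm numerically:
  x=-2.459: |R|=0.93132 <1
  x=-2.374: |R|=0.87849 <1
  x=-1.222: |R|=0.07591 <1
  x=-3.150: |R|=1.33333 >1
  x=-2.972: |R|=1.23421 >1
  x=-2.680: |R|=1.06507 >1
Stable set (-2.5714, 0).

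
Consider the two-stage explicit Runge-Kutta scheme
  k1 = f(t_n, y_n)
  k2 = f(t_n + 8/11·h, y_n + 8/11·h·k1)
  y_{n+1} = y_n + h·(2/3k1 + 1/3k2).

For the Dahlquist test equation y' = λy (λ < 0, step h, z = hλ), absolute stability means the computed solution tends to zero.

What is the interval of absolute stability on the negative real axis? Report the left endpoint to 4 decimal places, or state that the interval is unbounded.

(-4.1250, 0).

Test eqn y'=λy, z=hλ:
  k1=λy_n ⇒ h·k1=z·y_n;  k2=λ(1+8/11z)y_n ⇒ h·k2=z(1+8/11z)y_n
  y_{n+1}/y_n = 1 + 2/3z + 1/3z(1+8/11z) = 1 + z + 8/33z²
  ⇒ R(z) = 1 + z + 8/33z².

Find x<0 with |R(x)|<1.
x=-1.2: |R|=0.1491
R=1: x+8/33x²=0 ⇒ x=−33/8=-4.1250; min R=1−1/(4·8/33)=-0.0312>−1
Confirm numerically:
  x=-3.823: |R|=0.72011 <1
  x=-3.740: |R|=0.65093 <1
  x=-1.989: |R|=0.02994 <1
  x=-1.946: |R|=0.02796 <1
  x=-4.423: |R|=1.31953 >1
  x=-4.186: |R|=1.06190 >1
  x=-4.152: |R|=1.02718 >1
Interval (-4.1250, 0).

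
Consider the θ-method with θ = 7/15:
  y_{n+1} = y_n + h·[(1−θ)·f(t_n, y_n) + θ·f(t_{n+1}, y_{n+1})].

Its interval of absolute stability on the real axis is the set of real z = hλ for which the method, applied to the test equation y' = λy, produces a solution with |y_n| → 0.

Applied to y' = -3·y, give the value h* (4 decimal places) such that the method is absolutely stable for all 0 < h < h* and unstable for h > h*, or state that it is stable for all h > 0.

Test eqn y'=λy, z=hλ:
  y_{n+1} = y_n + z·[8/15·y_n + 7/15·y_{n+1}] ⇒ (1 − 7/15z)y_{n+1} = (1 + 8/15z)y_n
  ⇒ R(z) = (1 + 8/15z)/(1 − 7/15z).

Find x<0 with |R(x)|<1.
x=-0.89: |R|=0.3712
R=−1: 1+8/15x = −1+7/15x ⇒ -1/15x=2 ⇒ x=2/(-1/15)=-30.0000
Confirm numerically:
  x=-22.081: |R|=0.95330 <1
  x=-17.220: |R|=0.90571 <1
  x=-14.435: |R|=0.86587 <1
  x=-30.234: |R|=1.00103 >1
  x=-30.220: |R|=1.00097 >1
  x=-30.111: |R|=1.00049 >1
Stable set (-30.0000, 0).

(-30.0000,0); λ=-3 ⇒ h* = (30)/3 = 10.0000.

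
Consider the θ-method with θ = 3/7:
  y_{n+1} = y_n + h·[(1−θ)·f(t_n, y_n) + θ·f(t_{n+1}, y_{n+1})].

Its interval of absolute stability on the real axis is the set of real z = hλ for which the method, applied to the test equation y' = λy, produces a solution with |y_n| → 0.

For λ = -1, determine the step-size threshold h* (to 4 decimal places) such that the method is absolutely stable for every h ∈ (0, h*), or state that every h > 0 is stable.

On y'=λy, z=hλ:
  y_{n+1} = y_n + z·[4/7·y_n + 3/7·y_{n+1}] ⇒ (1 − 3/7z)y_{n+1} = (1 + 4/7z)y_n
  R(z) = (1 + 4/7z)/(1 − 3/7z).

Solve |R(x)|<1 on ℝ⁻.
x=-1.7: |R|=0.0165
R=−1: 1+4/7x = −1+3/7x ⇒ -1/7x=2 ⇒ x=2/(-1/7)=-14.0000
Confirm numerically:
  x=-13.114: |R|=0.98088 <1
  x=-10.928: |R|=0.92278 <1
  x=-9.951: |R|=0.89013 <1
  x=-7.649: |R|=0.78793 <1
  x=-14.371: |R|=1.00740 >1
  x=-14.055: |R|=1.00112 >1
Stable set (-14.0000, 0).

(-14.0000,0); λ=-1 ⇒ h* = (14)/1 = 14.0000.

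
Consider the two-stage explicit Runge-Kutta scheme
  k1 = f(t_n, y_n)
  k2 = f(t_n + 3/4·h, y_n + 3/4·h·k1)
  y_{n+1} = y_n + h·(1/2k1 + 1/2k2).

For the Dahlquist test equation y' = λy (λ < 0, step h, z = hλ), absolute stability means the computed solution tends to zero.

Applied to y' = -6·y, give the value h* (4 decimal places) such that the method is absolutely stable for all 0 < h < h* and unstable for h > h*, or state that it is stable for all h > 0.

(-2.6667,0); λ=-6 ⇒ h* = (8/3)/6 = 0.4444.

Test eqn y'=λy, z=hλ:
  k1=λy_n ⇒ h·k1=z·y_n;  k2=λ(1+3/4z)y_n ⇒ h·k2=z(1+3/4z)y_n
  y_{n+1}/y_n = 1 + 1/2z + 1/2z(1+3/4z) = 1 + z + 3/8z²
  Hence R(z) = 1 + z + 3/8z².

Solve |R(x)|<1 on ℝ⁻.
x=-1.39: |R|=0.3345
R=1: x+3/8x²=0 ⇒ x=−8/3=-2.6667; min R=1−1/(4·3/8)=0.3333>−1
Confirm numerically:
  x=-2.475: |R|=0.82211 <1
  x=-2.118: |R|=0.56422 <1
  x=-1.830: |R|=0.42584 <1
  x=-1.479: |R|=0.34129 <1
  x=-3.257: |R|=1.72102 >1
  x=-2.895: |R|=1.24788 >1
  x=-2.743: |R|=1.07852 >1
Stable set (-2.6667, 0).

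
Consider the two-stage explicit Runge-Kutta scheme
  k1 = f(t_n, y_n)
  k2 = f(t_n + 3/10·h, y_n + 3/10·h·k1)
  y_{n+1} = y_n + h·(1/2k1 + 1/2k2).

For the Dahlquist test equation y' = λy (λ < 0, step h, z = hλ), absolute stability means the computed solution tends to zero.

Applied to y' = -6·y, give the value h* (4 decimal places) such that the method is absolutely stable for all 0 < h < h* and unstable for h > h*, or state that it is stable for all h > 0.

(-6.6667,0); λ=-6 ⇒ h* = (20/3)/6 = 1.1111.

With y'=λy (z=hλ):
  k1=λy_n ⇒ h·k1=z·y_n;  k2=λ(1+3/10z)y_n ⇒ h·k2=z(1+3/10z)y_n
  y_{n+1}/y_n = 1 + 1/2z + 1/2z(1+3/10z) = 1 + z + 3/20z²
  ⇒ R(z) = 1 + z + 3/20z².

Find x<0 with |R(x)|<1.
x=-0.98: |R|=0.1641
R=1: x+3/20x²=0 ⇒ x=−20/3=-6.6667; min R=1−1/(4·3/20)=-0.6667>−1
Confirm numerically:
  x=-5.296: |R|=0.08886 <1
  x=-3.300: |R|=0.66650 <1
  x=-2.892: |R|=0.63745 <1
  x=-7.150: |R|=1.51838 >1
  x=-6.702: |R|=1.03552 >1
So |R|<1 on (-6.6667, 0).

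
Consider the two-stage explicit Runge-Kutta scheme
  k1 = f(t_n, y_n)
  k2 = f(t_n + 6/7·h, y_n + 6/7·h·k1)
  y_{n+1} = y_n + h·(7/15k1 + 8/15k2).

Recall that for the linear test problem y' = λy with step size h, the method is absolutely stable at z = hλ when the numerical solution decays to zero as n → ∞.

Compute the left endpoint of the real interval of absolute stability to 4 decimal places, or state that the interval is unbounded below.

left endpoint -2.1875.

On y'=λy, z=hλ:
  k1=λy_n ⇒ h·k1=z·y_n;  k2=λ(1+6/7z)y_n ⇒ h·k2=z(1+6/7z)y_n
  y_{n+1}/y_n = 1 + 7/15z + 8/15z(1+6/7z) = 1 + z + 16/35z²
  so R(z) = 1 + z + 16/35z².

Need |R(x)|<1, x<0.
x=-0.88: |R|=0.4740
R=1: x+16/35x²=0 ⇒ x=−35/16=-2.1875; min R=1−1/(4·16/35)=0.4531>−1
Confirm numerically:
  x=-1.882: |R|=0.73717 <1
  x=-1.752: |R|=0.65120 <1
  x=-1.418: |R|=0.50119 <1
  x=-1.380: |R|=0.49058 <1
  x=-2.743: |R|=1.69657 >1
  x=-2.710: |R|=1.64730 >1
  x=-2.621: |R|=1.51941 >1
Stable set (-2.1875, 0).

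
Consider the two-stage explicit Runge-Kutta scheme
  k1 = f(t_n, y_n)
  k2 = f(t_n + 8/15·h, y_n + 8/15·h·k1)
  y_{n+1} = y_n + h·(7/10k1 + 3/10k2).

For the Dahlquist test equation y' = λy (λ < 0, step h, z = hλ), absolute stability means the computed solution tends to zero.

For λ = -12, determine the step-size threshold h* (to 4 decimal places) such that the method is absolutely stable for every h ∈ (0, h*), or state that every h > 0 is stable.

With y'=λy (z=hλ):
  k1=λy_n ⇒ h·k1=z·y_n;  k2=λ(1+8/15z)y_n ⇒ h·k2=z(1+8/15z)y_n
  y_{n+1}/y_n = 1 + 7/10z + 3/10z(1+8/15z) = 1 + z + 4/25z²
  Hence R(z) = 1 + z + 4/25z².

Solve |R(x)|<1 on ℝ⁻.
x=-1.4: |R|=0.0864
R=1: x+4/25x²=0 ⇒ x=−25/4=-6.2500; min R=1−1/(4·4/25)=-0.5625>−1
Confirm numerically:
  x=-5.800: |R|=0.58240 <1
  x=-5.245: |R|=0.15660 <1
  x=-5.155: |R|=0.09684 <1
  x=-5.043: |R|=0.02610 <1
  x=-6.845: |R|=1.65164 >1
  x=-6.520: |R|=1.28166 >1
  x=-6.399: |R|=1.15255 >1
Stable set (-6.2500, 0).

(-6.2500,0); λ=-12 ⇒ h* = (25/4)/12 = 0.5208.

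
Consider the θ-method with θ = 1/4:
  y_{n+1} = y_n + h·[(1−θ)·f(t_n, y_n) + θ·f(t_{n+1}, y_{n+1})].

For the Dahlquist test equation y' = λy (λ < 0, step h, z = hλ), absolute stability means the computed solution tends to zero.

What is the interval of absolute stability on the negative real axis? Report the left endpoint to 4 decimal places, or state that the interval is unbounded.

With y'=λy (z=hλ):
  y_{n+1} = y_n + z·[3/4·y_n + 1/4·y_{n+1}] ⇒ (1 − 1/4z)y_{n+1} = (1 + 3/4z)y_n
  so R(z) = (1 + 3/4z)/(1 − 1/4z).

Need |R(x)|<1, x<0.
x=-1.03: |R|=0.1809
R=−1: 1+3/4x = −1+1/4x ⇒ -1/2x=2 ⇒ x=2/(-1/2)=-4.0000
Confirm numerically:
  x=-3.918: |R|=0.97929 <1
  x=-3.336: |R|=0.81897 <1
  x=-3.237: |R|=0.78914 <1
  x=-2.332: |R|=0.47315 <1
  x=-4.511: |R|=1.12008 >1
  x=-4.446: |R|=1.10561 >1
So |R|<1 on (-4.0000, 0).

(-4.0000, 0).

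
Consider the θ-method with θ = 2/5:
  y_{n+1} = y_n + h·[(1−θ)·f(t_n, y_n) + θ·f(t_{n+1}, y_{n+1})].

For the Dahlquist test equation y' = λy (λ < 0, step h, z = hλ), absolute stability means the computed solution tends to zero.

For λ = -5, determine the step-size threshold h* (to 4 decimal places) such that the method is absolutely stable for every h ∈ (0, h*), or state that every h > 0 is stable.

(-10.0000,0); λ=-5 ⇒ h* = (10)/5 = 2.0000.

With y'=λy (z=hλ):
  y_{n+1} = y_n + z·[3/5·y_n + 2/5·y_{n+1}] ⇒ (1 − 2/5z)y_{n+1} = (1 + 3/5z)y_n
  so R(z) = (1 + 3/5z)/(1 − 2/5z).

Find x<0 with |R(x)|<1.
x=-0.71: |R|=0.4470
R=−1: 1+3/5x = −1+2/5x ⇒ -1/5x=2 ⇒ x=2/(-1/5)=-10.0000
Confirm numerically:
  x=-6.611: |R|=0.81402 <1
  x=-5.137: |R|=0.68162 <1
  x=-4.206: |R|=0.56800 <1
  x=-10.384: |R|=1.01490 >1
  x=-10.349: |R|=1.01358 >1
Stable set (-10.0000, 0).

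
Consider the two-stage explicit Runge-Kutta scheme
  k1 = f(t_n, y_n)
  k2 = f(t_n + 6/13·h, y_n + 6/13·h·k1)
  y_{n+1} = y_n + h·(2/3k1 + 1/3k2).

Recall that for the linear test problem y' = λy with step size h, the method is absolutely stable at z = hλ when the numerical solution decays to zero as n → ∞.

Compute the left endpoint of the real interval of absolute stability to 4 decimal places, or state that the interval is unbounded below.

Set f=λy, z=hλ:
  k1=λy_n ⇒ h·k1=z·y_n;  k2=λ(1+6/13z)y_n ⇒ h·k2=z(1+6/13z)y_n
  y_{n+1}/y_n = 1 + 2/3z + 1/3z(1+6/13z) = 1 + z + 2/13z²
  so R(z) = 1 + z + 2/13z².

Find x<0 with |R(x)|<1.
x=-1.22: |R|=0.0090
R=1: x+2/13x²=0 ⇒ x=−13/2=-6.5000; min R=1−1/(4·2/13)=-0.6250>−1
Confirm numerically:
  x=-5.511: |R|=0.16148 <1
  x=-4.721: |R|=0.29210 <1
  x=-3.759: |R|=0.58514 <1
  x=-3.525: |R|=0.61337 <1
  x=-6.941: |R|=1.47092 >1
  x=-6.592: |R|=1.09330 >1
  x=-6.526: |R|=1.02610 >1
So |R|<1 on (-6.5000, 0).

z* = -6.5000.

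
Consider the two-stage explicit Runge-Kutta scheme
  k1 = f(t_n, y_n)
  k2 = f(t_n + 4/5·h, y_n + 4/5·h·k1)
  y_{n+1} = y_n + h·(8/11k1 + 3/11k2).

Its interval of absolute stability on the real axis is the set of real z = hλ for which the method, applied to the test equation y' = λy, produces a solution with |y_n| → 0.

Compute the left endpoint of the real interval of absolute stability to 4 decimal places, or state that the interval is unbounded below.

On y'=λy, z=hλ:
  k1=λy_n ⇒ h·k1=z·y_n;  k2=λ(1+4/5z)y_n ⇒ h·k2=z(1+4/5z)y_n
  y_{n+1}/y_n = 1 + 8/11z + 3/11z(1+4/5z) = 1 + z + 12/55z²
  R(z) = 1 + z + 12/55z².

Boundary: |R(x)|=1, x<0.
x=-0.46: |R|=0.5862
R=1: x+12/55x²=0 ⇒ x=−55/12=-4.5833; min R=1−1/(4·12/55)=-0.1458>−1
Confirm numerically:
  x=-3.761: |R|=0.32521 <1
  x=-3.614: |R|=0.23567 <1
  x=-2.423: |R|=0.14207 <1
  x=-5.109: |R|=1.58596 >1
  x=-4.928: |R|=1.37059 >1
  x=-4.817: |R|=1.24558 >1
Interval (-4.5833, 0).

z* = -4.5833.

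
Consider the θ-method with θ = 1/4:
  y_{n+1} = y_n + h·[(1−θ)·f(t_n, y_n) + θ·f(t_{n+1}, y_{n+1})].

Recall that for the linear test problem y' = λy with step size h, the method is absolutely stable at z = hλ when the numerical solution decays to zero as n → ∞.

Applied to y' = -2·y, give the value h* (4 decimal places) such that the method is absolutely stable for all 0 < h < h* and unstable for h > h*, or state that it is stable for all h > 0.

(-4.0000,0); λ=-2 ⇒ h* = (4)/2 = 2.0000.

Test eqn y'=λy, z=hλ:
  y_{n+1} = y_n + z·[3/4·y_n + 1/4·y_{n+1}] ⇒ (1 − 1/4z)y_{n+1} = (1 + 3/4z)y_n
  Hence R(z) = (1 + 3/4z)/(1 − 1/4z).

Boundary: |R(x)|=1, x<0.
x=-0.4: |R|=0.6364
R=−1: 1+3/4x = −1+1/4x ⇒ -1/2x=2 ⇒ x=2/(-1/2)=-4.0000
Confirm numerically:
  x=-3.479: |R|=0.86068 <1
  x=-3.308: |R|=0.81062 <1
  x=-3.027: |R|=0.72307 <1
  x=-2.626: |R|=0.58527 <1
  x=-4.310: |R|=1.07461 >1
  x=-4.056: |R|=1.01390 >1
So |R|<1 on (-4.0000, 0).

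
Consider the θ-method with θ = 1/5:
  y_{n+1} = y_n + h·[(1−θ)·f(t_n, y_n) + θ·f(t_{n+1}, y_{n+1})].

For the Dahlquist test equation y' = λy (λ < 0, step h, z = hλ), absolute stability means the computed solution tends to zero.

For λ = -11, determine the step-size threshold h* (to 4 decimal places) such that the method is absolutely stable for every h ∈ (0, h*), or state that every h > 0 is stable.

(-3.3333,0); λ=-11 ⇒ h* = (10/3)/11 = 0.3030.

On y'=λy, z=hλ:
  y_{n+1} = y_n + z·[4/5·y_n + 1/5·y_{n+1}] ⇒ (1 − 1/5z)y_{n+1} = (1 + 4/5z)y_n
  ⇒ R(z) = (1 + 4/5z)/(1 − 1/5z).

Find x<0 with |R(x)|<1.
x=-1.5: |R|=0.1538
R=−1: 1+4/5x = −1+1/5x ⇒ -3/5x=2 ⇒ x=2/(-3/5)=-3.3333
Confirm numerically:
  x=-3.214: |R|=0.95642 <1
  x=-3.112: |R|=0.91815 <1
  x=-2.674: |R|=0.74225 <1
  x=-2.425: |R|=0.63300 <1
  x=-3.877: |R|=1.18373 >1
  x=-3.852: |R|=1.17578 >1
  x=-3.425: |R|=1.03264 >1
So |R|<1 on (-3.3333, 0).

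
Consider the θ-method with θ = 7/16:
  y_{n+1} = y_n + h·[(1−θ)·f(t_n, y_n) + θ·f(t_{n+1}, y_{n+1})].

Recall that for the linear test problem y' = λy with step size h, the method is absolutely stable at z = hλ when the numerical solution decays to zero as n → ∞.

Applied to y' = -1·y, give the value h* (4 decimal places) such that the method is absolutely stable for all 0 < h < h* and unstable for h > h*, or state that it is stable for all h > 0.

With y'=λy (z=hλ):
  y_{n+1} = y_n + z·[9/16·y_n + 7/16·y_{n+1}] ⇒ (1 − 7/16z)y_{n+1} = (1 + 9/16z)y_n
  R(z) = (1 + 9/16z)/(1 − 7/16z).

Solve |R(x)|<1 on ℝ⁻.
x=-0.64: |R|=0.5000
R=−1: 1+9/16x = −1+7/16x ⇒ -1/8x=2 ⇒ x=2/(-1/8)=-16.0000
Confirm numerically:
  x=-9.176: |R|=0.82989 <1
  x=-8.078: |R|=0.78160 <1
  x=-7.683: |R|=0.76163 <1
  x=-7.101: |R|=0.72913 <1
  x=-16.485: |R|=1.00738 >1
  x=-16.334: |R|=1.00513 >1
  x=-16.121: |R|=1.00188 >1
So |R|<1 on (-16.0000, 0).

(-16.0000,0); λ=-1 ⇒ h* = (16)/1 = 16.0000.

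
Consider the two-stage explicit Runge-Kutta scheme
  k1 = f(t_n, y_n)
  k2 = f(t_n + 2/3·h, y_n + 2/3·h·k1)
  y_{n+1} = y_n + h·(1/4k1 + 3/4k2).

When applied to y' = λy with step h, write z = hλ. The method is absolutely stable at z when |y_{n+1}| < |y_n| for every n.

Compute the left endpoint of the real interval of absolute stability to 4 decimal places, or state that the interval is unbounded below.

Test eqn y'=λy, z=hλ:
  k1=λy_n ⇒ h·k1=z·y_n;  k2=λ(1+2/3z)y_n ⇒ h·k2=z(1+2/3z)y_n
  y_{n+1}/y_n = 1 + 1/4z + 3/4z(1+2/3z) = 1 + z + 1/2z²
  Hence R(z) = 1 + z + 1/2z².

Need |R(x)|<1, x<0.
x=-0.42: |R|=0.6682
R=1: x+1/2x²=0 ⇒ x=−2=-2.0000; min R=1−1/(4·1/2)=0.5000>−1
Confirm numerically:
  x=-1.976: |R|=0.97629 <1
  x=-1.784: |R|=0.80733 <1
  x=-1.757: |R|=0.78652 <1
  x=-1.080: |R|=0.50320 <1
  x=-2.284: |R|=1.32433 >1
  x=-2.211: |R|=1.23326 >1
  x=-2.030: |R|=1.03045 >1
So |R|<1 on (-2.0000, 0).

left endpoint -2.0000.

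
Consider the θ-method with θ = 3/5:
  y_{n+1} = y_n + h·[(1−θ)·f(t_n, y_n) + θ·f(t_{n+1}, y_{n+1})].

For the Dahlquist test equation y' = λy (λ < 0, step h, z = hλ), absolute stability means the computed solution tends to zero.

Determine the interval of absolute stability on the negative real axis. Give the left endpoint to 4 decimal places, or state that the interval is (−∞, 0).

interval (−∞, 0).

Test eqn y'=λy, z=hλ:
  y_{n+1} = y_n + z·[2/5·y_n + 3/5·y_{n+1}] ⇒ (1 − 3/5z)y_{n+1} = (1 + 2/5z)y_n
  so R(z) = (1 + 2/5z)/(1 − 3/5z).

Find x<0 with |R(x)|<1.
x=-1.38: |R|=0.2451
x=-2: |R|=0.0909
x=-10: |R|=0.4286
x=-100: |R|=0.6393
θ=3/5≥1/2 ⇒ |1+2/5x|<|1−3/5x| ∀x<0 ⇒ stable on all of ℝ⁻.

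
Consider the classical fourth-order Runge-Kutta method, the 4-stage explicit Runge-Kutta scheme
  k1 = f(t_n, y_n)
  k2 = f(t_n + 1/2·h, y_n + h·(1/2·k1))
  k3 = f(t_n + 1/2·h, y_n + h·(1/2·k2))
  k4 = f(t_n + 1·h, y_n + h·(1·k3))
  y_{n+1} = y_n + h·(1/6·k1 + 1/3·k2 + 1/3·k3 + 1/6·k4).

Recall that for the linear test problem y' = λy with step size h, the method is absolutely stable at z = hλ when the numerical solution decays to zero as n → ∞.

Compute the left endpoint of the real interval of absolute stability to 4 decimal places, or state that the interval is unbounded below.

z* = -2.7853.

Set f=λy, z=hλ:
  order 4, 4-stage ⇒ R(z)=1+z+z^2/2+z^3/6+z^4/24
  (e.g. R(-1.58)=0.27048, |R|=0.27048)

Need |R(x)|<1, x<0.
x=-1.58: |R|=0.2705
|R(-2.77)|=0.9772 |R(-1.02)|=0.3684 |R(-0.9)|=0.4108
Bisect:
  x_lo=-3.2768 |R|=2.0316  x_hi=-0.3912 |R|=0.6763
  mid=-1.83399 |R|=0.29105 →hi
  mid=-2.55538 |R|=0.70520 →hi
  mid=-2.91608 |R|=1.21576 →lo
  mid=-2.73573 |R|=0.92781 →hi
  mid=-2.82590 |R|=1.06297 →lo
  mid=-2.78082 |R|=0.99327 →hi
  mid=-2.80336 |R|=1.02758 →lo
  ...
  [-2.78539,-2.78522] ⇒ x*=-2.7853
So |R|<1 on (-2.7853, 0).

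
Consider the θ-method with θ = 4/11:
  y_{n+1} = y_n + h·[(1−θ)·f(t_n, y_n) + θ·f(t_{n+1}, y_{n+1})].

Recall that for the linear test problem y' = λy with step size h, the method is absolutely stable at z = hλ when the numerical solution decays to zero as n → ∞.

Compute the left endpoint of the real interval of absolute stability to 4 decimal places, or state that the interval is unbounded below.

left endpoint -7.3333.

Test eqn y'=λy, z=hλ:
  y_{n+1} = y_n + z·[7/11·y_n + 4/11·y_{n+1}] ⇒ (1 − 4/11z)y_{n+1} = (1 + 7/11z)y_n
  ⇒ R(z) = (1 + 7/11z)/(1 − 4/11z).

Find x<0 with |R(x)|<1.
x=-1.13: |R|=0.1991
R=−1: 1+7/11x = −1+4/11x ⇒ -3/11x=2 ⇒ x=2/(-3/11)=-7.3333
Confirm numerically:
  x=-5.812: |R|=0.86674 <1
  x=-5.629: |R|=0.84745 <1
  x=-5.196: |R|=0.79826 <1
  x=-7.607: |R|=1.01982 >1
  x=-7.421: |R|=1.00646 >1
  x=-7.404: |R|=1.00522 >1
Interval (-7.3333, 0).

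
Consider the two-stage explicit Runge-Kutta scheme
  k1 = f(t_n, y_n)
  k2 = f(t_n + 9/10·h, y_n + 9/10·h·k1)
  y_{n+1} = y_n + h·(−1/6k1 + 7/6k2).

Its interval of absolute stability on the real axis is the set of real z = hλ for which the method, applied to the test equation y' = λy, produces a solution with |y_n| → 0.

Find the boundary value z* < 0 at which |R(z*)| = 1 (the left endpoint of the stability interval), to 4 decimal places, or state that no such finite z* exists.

On y'=λy, z=hλ:
  k1=λy_n ⇒ h·k1=z·y_n;  k2=λ(1+9/10z)y_n ⇒ h·k2=z(1+9/10z)y_n
  y_{n+1}/y_n = 1 − 1/6z + 7/6z(1+9/10z) = 1 + z + 21/20z²
  so R(z) = 1 + z + 21/20z².

Need |R(x)|<1, x<0.
x=-1.25: |R|=1.3906
R=1: x+21/20x²=0 ⇒ x=−20/21=-0.9524; min R=1−1/(4·21/20)=0.7619>−1
Confirm numerically:
  x=-0.850: |R|=0.90863 <1
  x=-0.688: |R|=0.80901 <1
  x=-0.679: |R|=0.80509 <1
  x=-0.591: |R|=0.77575 <1
  x=-1.463: |R|=1.78439 >1
  x=-1.415: |R|=1.68734 >1
Stable set (-0.9524, 0).

z* = -0.9524.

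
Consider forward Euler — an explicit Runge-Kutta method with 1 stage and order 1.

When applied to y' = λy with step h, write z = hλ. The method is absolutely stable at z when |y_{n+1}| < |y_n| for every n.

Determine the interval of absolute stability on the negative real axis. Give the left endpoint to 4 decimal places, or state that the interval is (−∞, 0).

With y'=λy (z=hλ):
  order 1, 1-stage ⇒ R(z)=1+z
  (e.g. R(-1.43)=-0.43000, |R|=0.43000)

Find x<0 with |R(x)|<1.
x=-1.43: |R|=0.4300
|R(-1.6)|=0.6000 |R(-1.32)|=0.3200 |R(-1.25)|=0.2500
Bisect:
  x_lo=-2.5041 |R|=1.5041  x_hi=-0.3063 |R|=0.6937
  mid=-1.40520 |R|=0.40520 →hi
  mid=-1.95464 |R|=0.95464 →hi
  mid=-2.22937 |R|=1.22937 →lo
  mid=-2.09201 |R|=1.09201 →lo
  mid=-2.02333 |R|=1.02333 →lo
  mid=-1.98899 |R|=0.98899 →hi
  mid=-2.00616 |R|=1.00616 →lo
  mid=-1.99757 |R|=0.99757 →hi
  mid=-2.00186 |R|=1.00186 →lo
  mid=-1.99972 |R|=0.99972 →hi
  ...
  [-2.00012,-1.99998] ⇒ x*=-2.0000
Interval (-2.0000, 0).

z∈(-2.0000,0).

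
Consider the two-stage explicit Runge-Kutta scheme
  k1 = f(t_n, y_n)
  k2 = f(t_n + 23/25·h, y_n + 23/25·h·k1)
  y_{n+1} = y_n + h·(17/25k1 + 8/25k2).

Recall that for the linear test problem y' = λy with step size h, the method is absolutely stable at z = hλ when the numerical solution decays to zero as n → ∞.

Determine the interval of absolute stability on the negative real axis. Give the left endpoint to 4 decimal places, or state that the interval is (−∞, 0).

Test eqn y'=λy, z=hλ:
  k1=λy_n ⇒ h·k1=z·y_n;  k2=λ(1+23/25z)y_n ⇒ h·k2=z(1+23/25z)y_n
  y_{n+1}/y_n = 1 + 17/25z + 8/25z(1+23/25z) = 1 + z + 184/625z²
  ⇒ R(z) = 1 + z + 184/625z².

Need |R(x)|<1, x<0.
x=-1.29: |R|=0.1999
R=1: x+184/625x²=0 ⇒ x=−625/184=-3.3967; min R=1−1/(4·184/625)=0.1508>−1
Confirm numerically:
  x=-3.212: |R|=0.82531 <1
  x=-3.055: |R|=0.69264 <1
  x=-2.842: |R|=0.53586 <1
  x=-1.390: |R|=0.17881 <1
  x=-3.944: |R|=1.63543 >1
  x=-3.550: |R|=1.16018 >1
  x=-3.474: |R|=1.07902 >1
Interval (-3.3967, 0).

(-3.3967, 0).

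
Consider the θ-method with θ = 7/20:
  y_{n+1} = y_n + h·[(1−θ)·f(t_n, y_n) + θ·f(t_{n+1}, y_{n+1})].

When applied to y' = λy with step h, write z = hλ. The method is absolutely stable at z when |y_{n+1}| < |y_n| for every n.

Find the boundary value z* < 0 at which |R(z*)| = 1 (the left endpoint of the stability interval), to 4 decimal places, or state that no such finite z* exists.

Test eqn y'=λy, z=hλ:
  y_{n+1} = y_n + z·[13/20·y_n + 7/20·y_{n+1}] ⇒ (1 − 7/20z)y_{n+1} = (1 + 13/20z)y_n
  R(z) = (1 + 13/20z)/(1 − 7/20z).

Boundary: |R(x)|=1, x<0.
x=-0.37: |R|=0.6724
R=−1: 1+13/20x = −1+7/20x ⇒ -3/10x=2 ⇒ x=2/(-3/10)=-6.6667
Confirm numerically:
  x=-4.338: |R|=0.72259 <1
  x=-4.267: |R|=0.71128 <1
  x=-3.327: |R|=0.53711 <1
  x=-7.202: |R|=1.04562 >1
  x=-6.983: |R|=1.02755 >1
  x=-6.967: |R|=1.02620 >1
Interval (-6.6667, 0).

z* = -6.6667.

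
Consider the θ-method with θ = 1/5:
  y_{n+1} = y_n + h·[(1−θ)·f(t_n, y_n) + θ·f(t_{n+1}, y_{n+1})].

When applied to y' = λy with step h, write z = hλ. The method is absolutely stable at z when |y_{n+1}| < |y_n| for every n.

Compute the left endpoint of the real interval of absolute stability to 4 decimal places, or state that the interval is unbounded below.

z* = -3.3333.

With y'=λy (z=hλ):
  y_{n+1} = y_n + z·[4/5·y_n + 1/5·y_{n+1}] ⇒ (1 − 1/5z)y_{n+1} = (1 + 4/5z)y_n
  R(z) = (1 + 4/5z)/(1 − 1/5z).

Boundary: |R(x)|=1, x<0.
x=-1.37: |R|=0.0754
R=−1: 1+4/5x = −1+1/5x ⇒ -3/5x=2 ⇒ x=2/(-3/5)=-3.3333
Confirm numerically:
  x=-2.898: |R|=0.83464 <1
  x=-2.495: |R|=0.66444 <1
  x=-2.356: |R|=0.60141 <1
  x=-1.908: |R|=0.38101 <1
  x=-3.908: |R|=1.19353 >1
  x=-3.519: |R|=1.06538 >1
  x=-3.491: |R|=1.05571 >1
Interval (-3.3333, 0).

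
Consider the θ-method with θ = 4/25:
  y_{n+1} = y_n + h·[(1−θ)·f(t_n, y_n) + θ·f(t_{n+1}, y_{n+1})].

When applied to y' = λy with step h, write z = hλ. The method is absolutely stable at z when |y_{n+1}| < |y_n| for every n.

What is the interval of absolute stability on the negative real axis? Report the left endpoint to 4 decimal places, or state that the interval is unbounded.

z∈(-2.9412,0).

With y'=λy (z=hλ):
  y_{n+1} = y_n + z·[21/25·y_n + 4/25·y_{n+1}] ⇒ (1 − 4/25z)y_{n+1} = (1 + 21/25z)y_n
  so R(z) = (1 + 21/25z)/(1 − 4/25z).

Solve |R(x)|<1 on ℝ⁻.
x=-1.05: |R|=0.1010
R=−1: 1+21/25x = −1+4/25x ⇒ -17/25x=2 ⇒ x=2/(-17/25)=-2.9412
Confirm numerically:
  x=-2.803: |R|=0.93513 <1
  x=-2.726: |R|=0.89812 <1
  x=-2.479: |R|=0.77497 <1
  x=-1.904: |R|=0.45941 <1
  x=-3.291: |R|=1.15583 >1
  x=-3.219: |R|=1.12470 >1
Stable set (-2.9412, 0).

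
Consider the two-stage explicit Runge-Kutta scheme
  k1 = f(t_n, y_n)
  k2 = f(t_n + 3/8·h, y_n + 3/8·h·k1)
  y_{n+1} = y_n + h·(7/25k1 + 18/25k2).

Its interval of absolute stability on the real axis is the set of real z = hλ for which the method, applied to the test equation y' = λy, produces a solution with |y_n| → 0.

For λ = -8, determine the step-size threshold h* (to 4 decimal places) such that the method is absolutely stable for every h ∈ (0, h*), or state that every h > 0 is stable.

(-3.7037,0); λ=-8 ⇒ h* = (100/27)/8 = 0.4630.

Test eqn y'=λy, z=hλ:
  k1=λy_n ⇒ h·k1=z·y_n;  k2=λ(1+3/8z)y_n ⇒ h·k2=z(1+3/8z)y_n
  y_{n+1}/y_n = 1 + 7/25z + 18/25z(1+3/8z) = 1 + z + 27/100z²
  R(z) = 1 + z + 27/100z².

Solve |R(x)|<1 on ℝ⁻.
x=-0.57: |R|=0.5177
R=1: x+27/100x²=0 ⇒ x=−100/27=-3.7037; min R=1−1/(4·27/100)=0.0741>−1
Confirm numerically:
  x=-2.931: |R|=0.38851 <1
  x=-2.869: |R|=0.35341 <1
  x=-2.602: |R|=0.22601 <1
  x=-4.114: |R|=1.45575 >1
  x=-3.984: |R|=1.30151 >1
  x=-3.734: |R|=1.03054 >1
Interval (-3.7037, 0).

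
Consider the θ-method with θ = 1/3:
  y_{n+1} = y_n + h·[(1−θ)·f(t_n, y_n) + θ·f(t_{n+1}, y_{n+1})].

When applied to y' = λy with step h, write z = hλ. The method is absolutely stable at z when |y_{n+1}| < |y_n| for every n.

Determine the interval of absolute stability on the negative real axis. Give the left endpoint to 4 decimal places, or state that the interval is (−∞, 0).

(-6.0000, 0).

Test eqn y'=λy, z=hλ:
  y_{n+1} = y_n + z·[2/3·y_n + 1/3·y_{n+1}] ⇒ (1 − 1/3z)y_{n+1} = (1 + 2/3z)y_n
  Hence R(z) = (1 + 2/3z)/(1 − 1/3z).

Need |R(x)|<1, x<0.
x=-0.71: |R|=0.4259
R=−1: 1+2/3x = −1+1/3x ⇒ -1/3x=2 ⇒ x=2/(-1/3)=-6.0000
Confirm numerically:
  x=-5.951: |R|=0.99453 <1
  x=-5.668: |R|=0.96170 <1
  x=-4.289: |R|=0.76526 <1
  x=-6.457: |R|=1.04832 >1
  x=-6.401: |R|=1.04266 >1
  x=-6.351: |R|=1.03754 >1
So |R|<1 on (-6.0000, 0).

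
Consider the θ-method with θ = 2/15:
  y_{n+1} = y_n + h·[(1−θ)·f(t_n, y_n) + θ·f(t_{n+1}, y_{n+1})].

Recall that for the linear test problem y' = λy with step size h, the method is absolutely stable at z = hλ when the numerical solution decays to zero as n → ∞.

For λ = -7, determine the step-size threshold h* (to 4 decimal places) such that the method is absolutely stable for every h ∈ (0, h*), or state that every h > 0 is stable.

(-2.7273,0); λ=-7 ⇒ h* = (30/11)/7 = 0.3896.

Test eqn y'=λy, z=hλ:
  y_{n+1} = y_n + z·[13/15·y_n + 2/15·y_{n+1}] ⇒ (1 − 2/15z)y_{n+1} = (1 + 13/15z)y_n
  R(z) = (1 + 13/15z)/(1 − 2/15z).

Find x<0 with |R(x)|<1.
x=-1.29: |R|=0.1007
R=−1: 1+13/15x = −1+2/15x ⇒ -11/15x=2 ⇒ x=2/(-11/15)=-2.7273
Confirm numerically:
  x=-2.636: |R|=0.95047 <1
  x=-2.558: |R|=0.90744 <1
  x=-1.450: |R|=0.21508 <1
  x=-1.371: |R|=0.15911 <1
  x=-3.066: |R|=1.17632 >1
  x=-2.935: |R|=1.10949 >1
Interval (-2.7273, 0).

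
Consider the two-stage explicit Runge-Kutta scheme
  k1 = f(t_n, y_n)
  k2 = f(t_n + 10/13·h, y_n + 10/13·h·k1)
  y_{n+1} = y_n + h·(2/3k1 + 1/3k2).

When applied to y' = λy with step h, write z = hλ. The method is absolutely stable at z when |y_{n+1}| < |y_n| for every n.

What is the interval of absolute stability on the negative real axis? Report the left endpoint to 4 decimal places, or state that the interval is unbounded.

With y'=λy (z=hλ):
  k1=λy_n ⇒ h·k1=z·y_n;  k2=λ(1+10/13z)y_n ⇒ h·k2=z(1+10/13z)y_n
  y_{n+1}/y_n = 1 + 2/3z + 1/3z(1+10/13z) = 1 + z + 10/39z²
  so R(z) = 1 + z + 10/39z².

Solve |R(x)|<1 on ℝ⁻.
x=-1.3: |R|=0.1333
R=1: x+10/39x²=0 ⇒ x=−39/10=-3.9000; min R=1−1/(4·10/39)=0.0250>−1
Confirm numerically:
  x=-3.635: |R|=0.75301 <1
  x=-2.992: |R|=0.30340 <1
  x=-2.560: |R|=0.12041 <1
  x=-3.985: |R|=1.08685 >1
  x=-3.926: |R|=1.02617 >1
So |R|<1 on (-3.9000, 0).

z∈(-3.9000,0).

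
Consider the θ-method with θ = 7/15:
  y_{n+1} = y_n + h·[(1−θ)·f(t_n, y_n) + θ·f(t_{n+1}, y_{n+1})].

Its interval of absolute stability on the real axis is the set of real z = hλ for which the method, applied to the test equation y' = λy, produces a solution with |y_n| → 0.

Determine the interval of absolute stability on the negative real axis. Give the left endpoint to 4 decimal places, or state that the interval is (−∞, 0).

(-30.0000, 0).

With y'=λy (z=hλ):
  y_{n+1} = y_n + z·[8/15·y_n + 7/15·y_{n+1}] ⇒ (1 − 7/15z)y_{n+1} = (1 + 8/15z)y_n
  Hence R(z) = (1 + 8/15z)/(1 − 7/15z).

Solve |R(x)|<1 on ℝ⁻.
x=-1.41: |R|=0.1496
R=−1: 1+8/15x = −1+7/15x ⇒ -1/15x=2 ⇒ x=2/(-1/15)=-30.0000
Confirm numerically:
  x=-28.919: |R|=0.99503 <1
  x=-20.945: |R|=0.94397 <1
  x=-17.673: |R|=0.91113 <1
  x=-30.515: |R|=1.00225 >1
  x=-30.101: |R|=1.00045 >1
So |R|<1 on (-30.0000, 0).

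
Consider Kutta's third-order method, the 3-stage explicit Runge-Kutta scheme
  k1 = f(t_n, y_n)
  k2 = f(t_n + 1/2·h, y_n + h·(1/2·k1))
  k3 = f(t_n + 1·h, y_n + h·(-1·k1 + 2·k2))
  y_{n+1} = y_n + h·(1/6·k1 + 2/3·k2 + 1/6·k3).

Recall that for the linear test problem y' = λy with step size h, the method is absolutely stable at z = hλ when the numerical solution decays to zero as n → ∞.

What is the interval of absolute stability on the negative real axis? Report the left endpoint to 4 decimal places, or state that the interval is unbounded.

With y'=λy (z=hλ):
  order 3, 3-stage ⇒ R(z)=1+z+z^2/2+z^3/6
  (e.g. R(-0.54)=0.57956, |R|=0.57956)

Need |R(x)|<1, x<0.
x=-0.54: |R|=0.5796
|R(-2.33)|=0.7238 |R(-1.73)|=0.0965 |R(-1.17)|=0.2475
Bisect:
  x_lo=-3.1457 |R|=2.3861  x_hi=-0.1942 |R|=0.8235
  mid=-1.66995 |R|=0.05176 →hi
  mid=-2.40785 |R|=0.83566 →hi
  mid=-2.77679 |R|=1.48995 →lo
  mid=-2.59232 |R|=1.13571 →lo
  mid=-2.50008 |R|=0.97930 →hi
  mid=-2.54620 |R|=1.05586 →lo
  mid=-2.52314 |R|=1.01718 →lo
  mid=-2.51161 |R|=0.99814 →hi
  mid=-2.51738 |R|=1.00763 →lo
  ...
  [-2.51288,-2.51269] ⇒ x*=-2.5127
Interval (-2.5127, 0).

(-2.5127, 0).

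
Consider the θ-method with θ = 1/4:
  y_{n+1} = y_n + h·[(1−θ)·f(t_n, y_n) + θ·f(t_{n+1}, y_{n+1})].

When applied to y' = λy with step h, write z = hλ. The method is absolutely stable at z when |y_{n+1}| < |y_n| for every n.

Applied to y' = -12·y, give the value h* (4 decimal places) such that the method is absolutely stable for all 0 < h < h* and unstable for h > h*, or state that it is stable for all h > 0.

Set f=λy, z=hλ:
  y_{n+1} = y_n + z·[3/4·y_n + 1/4·y_{n+1}] ⇒ (1 − 1/4z)y_{n+1} = (1 + 3/4z)y_n
  Hence R(z) = (1 + 3/4z)/(1 − 1/4z).

Solve |R(x)|<1 on ℝ⁻.
x=-0.6: |R|=0.4783
R=−1: 1+3/4x = −1+1/4x ⇒ -1/2x=2 ⇒ x=2/(-1/2)=-4.0000
Confirm numerically:
  x=-3.552: |R|=0.88136 <1
  x=-3.061: |R|=0.73403 <1
  x=-2.506: |R|=0.54073 <1
  x=-2.009: |R|=0.33733 <1
  x=-4.112: |R|=1.02761 >1
  x=-4.033: |R|=1.00822 >1
Interval (-4.0000, 0).

(-4.0000,0); λ=-12 ⇒ h* = (4)/12 = 0.3333.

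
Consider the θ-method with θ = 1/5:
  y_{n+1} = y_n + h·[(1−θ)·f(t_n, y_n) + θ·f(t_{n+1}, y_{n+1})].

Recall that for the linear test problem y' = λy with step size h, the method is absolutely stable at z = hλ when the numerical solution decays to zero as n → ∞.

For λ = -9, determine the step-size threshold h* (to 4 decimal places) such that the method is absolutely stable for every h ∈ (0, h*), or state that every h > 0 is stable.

Test eqn y'=λy, z=hλ:
  y_{n+1} = y_n + z·[4/5·y_n + 1/5·y_{n+1}] ⇒ (1 − 1/5z)y_{n+1} = (1 + 4/5z)y_n
  R(z) = (1 + 4/5z)/(1 − 1/5z).

Find x<0 with |R(x)|<1.
x=-1.03: |R|=0.1459
R=−1: 1+4/5x = −1+1/5x ⇒ -3/5x=2 ⇒ x=2/(-3/5)=-3.3333
Confirm numerically:
  x=-3.208: |R|=0.95419 <1
  x=-2.389: |R|=0.61659 <1
  x=-2.263: |R|=0.55790 <1
  x=-1.801: |R|=0.32407 <1
  x=-3.775: |R|=1.15100 >1
  x=-3.622: |R|=1.10044 >1
  x=-3.455: |R|=1.04317 >1
Stable set (-3.3333, 0).

(-3.3333,0); λ=-9 ⇒ h* = (10/3)/9 = 0.3704.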